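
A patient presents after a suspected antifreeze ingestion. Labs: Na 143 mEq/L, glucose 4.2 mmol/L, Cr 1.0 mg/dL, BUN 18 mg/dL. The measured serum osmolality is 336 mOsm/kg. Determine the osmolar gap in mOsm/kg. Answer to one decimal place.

39.4 mOsm/kg

Calculated osmolality = 2·Na + glucose + BUN/2.8
= 2·143 + 4.2 + 18/2.8
= 286 + 4.20 + 6.43
= 296.63 mOsm/kg ≈ 296.6 mOsm/kg
Osmolar gap = measured − calculated = 336 − 296.6 = 39.4 mOsm/kg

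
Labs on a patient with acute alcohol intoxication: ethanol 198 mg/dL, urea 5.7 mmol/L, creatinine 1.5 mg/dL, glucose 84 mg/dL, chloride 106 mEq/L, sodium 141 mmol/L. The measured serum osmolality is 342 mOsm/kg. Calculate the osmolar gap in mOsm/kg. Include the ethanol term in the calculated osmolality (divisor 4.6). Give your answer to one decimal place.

Calculated osmolality = 2·Na + glucose/18 + urea + ethanol/4.6
= 2·141 + 84/18 + 5.7 + 198/4.6
= 282 + 4.67 + 5.70 + 43.04
= 335.41 mOsm/kg ≈ 335.4 mOsm/kg
Osmolar gap = measured − calculated = 342 − 335.4 = 6.6 mOsm/kg

6.6 mOsm/kg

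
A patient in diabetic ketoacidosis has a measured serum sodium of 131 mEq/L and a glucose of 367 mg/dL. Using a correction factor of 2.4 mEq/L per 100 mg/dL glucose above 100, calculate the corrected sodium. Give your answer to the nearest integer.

137 mEq/L

Corrected Na = measured Na + 2.4 · (glucose − 100)/100
= 131 + 2.4 · (367 − 100)/100
= 131 + 6.4
= 137.4 mEq/L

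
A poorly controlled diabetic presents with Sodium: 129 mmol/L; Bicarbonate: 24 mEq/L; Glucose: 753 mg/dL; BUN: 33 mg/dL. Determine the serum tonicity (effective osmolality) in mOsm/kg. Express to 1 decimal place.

Effective osmolality excludes urea (freely permeant across cell membranes):
2·Na + glucose/18
= 2·129 + 753/18
= 258 + 41.83
= 299.83 mOsm/kg

299.8 mOsm/kg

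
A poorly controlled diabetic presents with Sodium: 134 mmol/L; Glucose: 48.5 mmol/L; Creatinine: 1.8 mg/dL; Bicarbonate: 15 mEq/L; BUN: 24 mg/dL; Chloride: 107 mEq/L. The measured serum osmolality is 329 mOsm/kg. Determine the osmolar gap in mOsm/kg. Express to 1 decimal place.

Calculated osmolality = 2·Na + glucose + BUN/2.8
= 2·134 + 48.5 + 24/2.8
= 268 + 48.50 + 8.57
= 325.07 mOsm/kg ≈ 325.1 mOsm/kg
Osmolar gap = measured − calculated = 329 − 325.1 = 3.9 mOsm/kg

3.9 mOsm/kg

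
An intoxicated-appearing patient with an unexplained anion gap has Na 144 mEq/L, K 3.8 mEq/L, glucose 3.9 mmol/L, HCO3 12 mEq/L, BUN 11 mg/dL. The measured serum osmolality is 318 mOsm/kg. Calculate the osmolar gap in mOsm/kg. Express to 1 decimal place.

22.2 mOsm/kg

Calculated osmolality = 2·Na + glucose + BUN/2.8
= 2·144 + 3.9 + 11/2.8
= 288 + 3.90 + 3.93
= 295.83 mOsm/kg ≈ 295.8 mOsm/kg
Osmolar gap = measured − calculated = 318 − 295.8 = 22.2 mOsm/kg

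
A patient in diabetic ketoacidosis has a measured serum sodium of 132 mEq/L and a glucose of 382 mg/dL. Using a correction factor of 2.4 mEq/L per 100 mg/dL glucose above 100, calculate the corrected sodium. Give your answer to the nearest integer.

139 mEq/L

Corrected Na = measured Na + 2.4 · (glucose − 100)/100
= 132 + 2.4 · (382 − 100)/100
= 132 + 6.8
= 138.8 mEq/L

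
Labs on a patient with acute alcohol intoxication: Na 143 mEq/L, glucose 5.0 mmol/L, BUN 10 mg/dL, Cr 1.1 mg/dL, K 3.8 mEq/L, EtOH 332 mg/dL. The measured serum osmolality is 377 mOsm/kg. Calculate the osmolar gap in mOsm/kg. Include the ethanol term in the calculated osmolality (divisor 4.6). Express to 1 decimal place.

10.3 mOsm/kg

Calculated osmolality = 2·Na + glucose + BUN/2.8 + ethanol/4.6
= 2·143 + 5 + 10/2.8 + 332/4.6
= 286 + 5 + 3.57 + 72.17
= 366.74 mOsm/kg ≈ 366.7 mOsm/kg
Osmolar gap = measured − calculated = 377 − 366.7 = 10.3 mOsm/kg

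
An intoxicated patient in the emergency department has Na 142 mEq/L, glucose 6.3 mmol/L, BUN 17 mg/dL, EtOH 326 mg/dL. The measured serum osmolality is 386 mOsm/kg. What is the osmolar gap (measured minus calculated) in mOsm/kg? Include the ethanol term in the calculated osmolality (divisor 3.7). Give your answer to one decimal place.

1.5 mOsm/kg

Calculated osmolality = 2·Na + glucose + BUN/2.8 + ethanol/3.7
= 2·142 + 6.3 + 17/2.8 + 326/3.7
= 284 + 6.30 + 6.07 + 88.11
= 384.48 mOsm/kg ≈ 384.5 mOsm/kg
Osmolar gap = measured − calculated = 386 − 384.5 = 1.5 mOsm/kg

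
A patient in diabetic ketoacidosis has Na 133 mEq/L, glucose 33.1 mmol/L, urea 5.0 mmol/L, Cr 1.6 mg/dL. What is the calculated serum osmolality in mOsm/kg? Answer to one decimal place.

Calculated osmolality = 2·Na + glucose + urea
= 2·133 + 33.1 + 5
= 266 + 33.10 + 5
= 304.1 mOsm/kg

304.1 mOsm/kg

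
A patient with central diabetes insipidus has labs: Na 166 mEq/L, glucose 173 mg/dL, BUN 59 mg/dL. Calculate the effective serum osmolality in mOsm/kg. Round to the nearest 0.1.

341.6 mOsm/kg

Effective osmolality excludes urea (freely permeant across cell membranes):
2·Na + glucose/18
= 2·166 + 173/18
= 332 + 9.61
= 341.61 mOsm/kg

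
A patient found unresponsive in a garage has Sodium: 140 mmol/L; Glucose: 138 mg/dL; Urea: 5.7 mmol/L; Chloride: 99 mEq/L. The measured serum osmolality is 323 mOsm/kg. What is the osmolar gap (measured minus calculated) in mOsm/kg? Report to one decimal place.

29.6 mOsm/kg

Calculated osmolality = 2·Na + glucose/18 + urea
= 2·140 + 138/18 + 5.7
= 280 + 7.67 + 5.70
= 293.37 mOsm/kg ≈ 293.4 mOsm/kg
Osmolar gap = measured − calculated = 323 − 293.4 = 29.6 mOsm/kg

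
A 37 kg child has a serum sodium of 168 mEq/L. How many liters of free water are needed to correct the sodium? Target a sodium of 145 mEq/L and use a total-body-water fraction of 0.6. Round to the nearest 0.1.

TBW = 0.6 · 37 = 22.2 L
Free water deficit = TBW · (Na/145 − 1)
= 22.2 · (168/145 − 1)
= 22.2 · 0.1586
= 3.52 L

3.5 L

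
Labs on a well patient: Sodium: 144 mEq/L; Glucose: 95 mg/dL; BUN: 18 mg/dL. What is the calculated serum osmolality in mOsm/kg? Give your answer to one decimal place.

Calculated osmolality = 2·Na + glucose/18 + BUN/2.8
= 2·144 + 95/18 + 18/2.8
= 288 + 5.28 + 6.43
= 299.71 mOsm/kg

299.7 mOsm/kg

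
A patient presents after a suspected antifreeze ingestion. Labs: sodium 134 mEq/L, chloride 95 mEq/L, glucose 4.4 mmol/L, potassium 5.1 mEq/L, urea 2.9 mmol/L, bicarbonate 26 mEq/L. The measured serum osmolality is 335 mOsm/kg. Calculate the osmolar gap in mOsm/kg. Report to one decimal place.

Calculated osmolality = 2·Na + glucose + urea
= 2·134 + 4.4 + 2.9
= 268 + 4.40 + 2.90
= 275.3 mOsm/kg ≈ 275.3 mOsm/kg
Osmolar gap = measured − calculated = 335 − 275.3 = 59.7 mOsm/kg

59.7 mOsm/kg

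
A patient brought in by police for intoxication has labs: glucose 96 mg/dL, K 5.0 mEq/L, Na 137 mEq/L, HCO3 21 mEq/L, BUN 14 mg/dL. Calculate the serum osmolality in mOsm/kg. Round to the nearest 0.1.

284.3 mOsm/kg

Calculated osmolality = 2·Na + glucose/18 + BUN/2.8
= 2·137 + 96/18 + 14/2.8
= 274 + 5.33 + 5
= 284.33 mOsm/kg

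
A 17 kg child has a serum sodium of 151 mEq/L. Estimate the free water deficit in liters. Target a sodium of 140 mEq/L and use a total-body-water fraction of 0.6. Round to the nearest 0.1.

TBW = 0.6 · 17 = 10.2 L
Free water deficit = TBW · (Na/140 − 1)
= 10.2 · (151/140 − 1)
= 10.2 · 0.0786
= 0.8 L

0.8 L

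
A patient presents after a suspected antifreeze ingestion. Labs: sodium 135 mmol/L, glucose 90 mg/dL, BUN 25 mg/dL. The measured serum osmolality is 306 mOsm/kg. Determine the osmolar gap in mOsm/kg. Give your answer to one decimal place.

Calculated osmolality = 2·Na + glucose/18 + BUN/2.8
= 2·135 + 90/18 + 25/2.8
= 270 + 5 + 8.93
= 283.93 mOsm/kg ≈ 283.9 mOsm/kg
Osmolar gap = measured − calculated = 306 − 283.9 = 22.1 mOsm/kg

22.1 mOsm/kg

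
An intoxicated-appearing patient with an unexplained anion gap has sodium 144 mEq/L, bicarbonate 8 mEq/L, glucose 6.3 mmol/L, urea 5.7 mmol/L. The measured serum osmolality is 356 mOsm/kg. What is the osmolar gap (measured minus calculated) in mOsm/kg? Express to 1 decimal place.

56.0 mOsm/kg

Calculated osmolality = 2·Na + glucose + urea
= 2·144 + 6.3 + 5.7
= 288 + 6.30 + 5.70
= 300 mOsm/kg ≈ 300.0 mOsm/kg
Osmolar gap = measured − calculated = 356 − 300.0 = 56.0 mOsm/kg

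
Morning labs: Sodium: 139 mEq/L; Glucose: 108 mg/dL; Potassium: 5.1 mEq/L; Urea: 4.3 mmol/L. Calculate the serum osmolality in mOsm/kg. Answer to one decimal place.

Calculated osmolality = 2·Na + glucose/18 + urea
= 2·139 + 108/18 + 4.3
= 278 + 6 + 4.30
= 288.3 mOsm/kg

288.3 mOsm/kg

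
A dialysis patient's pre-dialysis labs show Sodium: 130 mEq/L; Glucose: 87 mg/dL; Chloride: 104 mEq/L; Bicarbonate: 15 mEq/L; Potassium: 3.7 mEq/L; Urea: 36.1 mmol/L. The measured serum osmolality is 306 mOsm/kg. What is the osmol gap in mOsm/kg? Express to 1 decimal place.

5.1 mOsm/kg

Calculated osmolality = 2·Na + glucose/18 + urea
= 2·130 + 87/18 + 36.1
= 260 + 4.83 + 36.10
= 300.93 mOsm/kg ≈ 300.9 mOsm/kg
Osmolar gap = measured − calculated = 306 − 300.9 = 5.1 mOsm/kg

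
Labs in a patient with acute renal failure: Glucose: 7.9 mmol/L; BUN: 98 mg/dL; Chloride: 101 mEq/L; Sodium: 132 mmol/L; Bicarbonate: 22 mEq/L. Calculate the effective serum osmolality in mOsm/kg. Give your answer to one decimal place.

271.9 mOsm/kg

Effective osmolality excludes urea (freely permeant across cell membranes):
2·Na + glucose
= 2·132 + 7.9
= 264 + 7.9
= 271.9 mOsm/kg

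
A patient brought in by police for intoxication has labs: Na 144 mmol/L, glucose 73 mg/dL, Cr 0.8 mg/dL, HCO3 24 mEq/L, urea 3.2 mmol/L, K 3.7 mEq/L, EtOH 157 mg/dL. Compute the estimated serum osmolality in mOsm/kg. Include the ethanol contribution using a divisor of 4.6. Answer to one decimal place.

329.4 mOsm/kg

Calculated osmolality = 2·Na + glucose/18 + urea + ethanol/4.6
= 2·144 + 73/18 + 3.2 + 157/4.6
= 288 + 4.06 + 3.20 + 34.13
= 329.39 mOsm/kg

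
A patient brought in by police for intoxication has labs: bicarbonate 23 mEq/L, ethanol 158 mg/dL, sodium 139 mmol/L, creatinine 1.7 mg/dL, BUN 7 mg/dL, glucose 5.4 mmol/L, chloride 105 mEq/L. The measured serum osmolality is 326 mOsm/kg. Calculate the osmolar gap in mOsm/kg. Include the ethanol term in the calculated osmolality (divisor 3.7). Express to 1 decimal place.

Calculated osmolality = 2·Na + glucose + BUN/2.8 + ethanol/3.7
= 2·139 + 5.4 + 7/2.8 + 158/3.7
= 278 + 5.40 + 2.50 + 42.70
= 328.6 mOsm/kg ≈ 328.6 mOsm/kg
Osmolar gap = measured − calculated = 326 − 328.6 = -2.6 mOsm/kg

-2.6 mOsm/kg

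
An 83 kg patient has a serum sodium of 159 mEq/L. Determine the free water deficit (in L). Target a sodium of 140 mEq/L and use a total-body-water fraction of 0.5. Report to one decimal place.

5.6 L

TBW = 0.5 · 83 = 41.5 L
Free water deficit = TBW · (Na/140 − 1)
= 41.5 · (159/140 − 1)
= 41.5 · 0.1357
= 5.63 L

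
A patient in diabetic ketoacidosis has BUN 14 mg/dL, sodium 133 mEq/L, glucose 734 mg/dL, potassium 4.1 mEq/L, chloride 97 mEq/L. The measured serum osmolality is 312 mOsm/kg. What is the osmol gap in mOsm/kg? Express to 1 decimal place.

0.2 mOsm/kg

Calculated osmolality = 2·Na + glucose/18 + BUN/2.8
= 2·133 + 734/18 + 14/2.8
= 266 + 40.78 + 5
= 311.78 mOsm/kg ≈ 311.8 mOsm/kg
Osmolar gap = measured − calculated = 312 − 311.8 = 0.2 mOsm/kg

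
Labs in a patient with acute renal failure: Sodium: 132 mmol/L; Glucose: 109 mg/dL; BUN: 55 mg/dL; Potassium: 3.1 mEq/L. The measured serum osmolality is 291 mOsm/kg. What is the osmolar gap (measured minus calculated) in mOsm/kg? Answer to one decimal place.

Calculated osmolality = 2·Na + glucose/18 + BUN/2.8
= 2·132 + 109/18 + 55/2.8
= 264 + 6.06 + 19.64
= 289.7 mOsm/kg ≈ 289.7 mOsm/kg
Osmolar gap = measured − calculated = 291 − 289.7 = 1.3 mOsm/kg

1.3 mOsm/kg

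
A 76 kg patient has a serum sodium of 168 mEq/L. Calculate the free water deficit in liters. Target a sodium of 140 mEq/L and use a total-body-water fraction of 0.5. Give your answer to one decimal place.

TBW = 0.5 · 76 = 38 L
Free water deficit = TBW · (Na/140 − 1)
= 38 · (168/140 − 1)
= 38 · 0.2
= 7.6 L

7.6 L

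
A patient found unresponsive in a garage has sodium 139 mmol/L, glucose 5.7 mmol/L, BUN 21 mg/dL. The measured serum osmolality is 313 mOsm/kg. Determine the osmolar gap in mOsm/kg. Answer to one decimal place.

21.8 mOsm/kg

Calculated osmolality = 2·Na + glucose + BUN/2.8
= 2·139 + 5.7 + 21/2.8
= 278 + 5.70 + 7.50
= 291.2 mOsm/kg ≈ 291.2 mOsm/kg
Osmolar gap = measured − calculated = 313 − 291.2 = 21.8 mOsm/kg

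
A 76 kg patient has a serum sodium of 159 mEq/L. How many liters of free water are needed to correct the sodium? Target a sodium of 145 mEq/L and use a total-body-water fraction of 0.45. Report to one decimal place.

TBW = 0.45 · 76 = 34.2 L
Free water deficit = TBW · (Na/145 − 1)
= 34.2 · (159/145 − 1)
= 34.2 · 0.0966
= 3.3 L

3.3 L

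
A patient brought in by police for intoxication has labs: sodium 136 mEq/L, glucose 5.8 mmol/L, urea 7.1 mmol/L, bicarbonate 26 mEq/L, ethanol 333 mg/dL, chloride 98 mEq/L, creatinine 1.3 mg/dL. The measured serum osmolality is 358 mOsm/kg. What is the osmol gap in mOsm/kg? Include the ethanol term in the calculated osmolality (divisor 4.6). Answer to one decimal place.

Calculated osmolality = 2·Na + glucose + urea + ethanol/4.6
= 2·136 + 5.8 + 7.1 + 333/4.6
= 272 + 5.80 + 7.10 + 72.39
= 357.29 mOsm/kg ≈ 357.3 mOsm/kg
Osmolar gap = measured − calculated = 358 − 357.3 = 0.7 mOsm/kg

0.7 mOsm/kg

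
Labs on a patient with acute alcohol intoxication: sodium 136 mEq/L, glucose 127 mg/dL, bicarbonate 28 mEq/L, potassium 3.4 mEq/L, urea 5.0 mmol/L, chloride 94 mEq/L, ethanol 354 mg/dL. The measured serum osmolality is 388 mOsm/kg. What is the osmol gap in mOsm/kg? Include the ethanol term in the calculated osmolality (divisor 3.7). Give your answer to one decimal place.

8.3 mOsm/kg

Calculated osmolality = 2·Na + glucose/18 + urea + ethanol/3.7
= 2·136 + 127/18 + 5 + 354/3.7
= 272 + 7.06 + 5 + 95.68
= 379.74 mOsm/kg ≈ 379.7 mOsm/kg
Osmolar gap = measured − calculated = 388 − 379.7 = 8.3 mOsm/kg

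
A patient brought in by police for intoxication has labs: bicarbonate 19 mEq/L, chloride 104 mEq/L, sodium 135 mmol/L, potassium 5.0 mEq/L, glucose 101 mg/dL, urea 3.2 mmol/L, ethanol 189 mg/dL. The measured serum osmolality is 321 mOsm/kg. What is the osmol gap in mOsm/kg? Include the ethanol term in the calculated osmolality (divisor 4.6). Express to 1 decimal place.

1.1 mOsm/kg

Calculated osmolality = 2·Na + glucose/18 + urea + ethanol/4.6
= 2·135 + 101/18 + 3.2 + 189/4.6
= 270 + 5.61 + 3.20 + 41.09
= 319.9 mOsm/kg ≈ 319.9 mOsm/kg
Osmolar gap = measured − calculated = 321 − 319.9 = 1.1 mOsm/kg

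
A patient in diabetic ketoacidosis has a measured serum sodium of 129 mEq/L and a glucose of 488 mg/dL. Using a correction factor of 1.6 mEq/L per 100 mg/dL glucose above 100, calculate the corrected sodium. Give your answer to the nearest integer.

135 mEq/L

Corrected Na = measured Na + 1.6 · (glucose − 100)/100
= 129 + 1.6 · (488 − 100)/100
= 129 + 6.2
= 135.2 mEq/L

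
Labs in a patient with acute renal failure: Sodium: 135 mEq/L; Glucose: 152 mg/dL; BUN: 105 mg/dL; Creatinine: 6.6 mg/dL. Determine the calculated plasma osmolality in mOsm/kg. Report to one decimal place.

Calculated osmolality = 2·Na + glucose/18 + BUN/2.8
= 2·135 + 152/18 + 105/2.8
= 270 + 8.44 + 37.50
= 315.94 mOsm/kg

315.9 mOsm/kg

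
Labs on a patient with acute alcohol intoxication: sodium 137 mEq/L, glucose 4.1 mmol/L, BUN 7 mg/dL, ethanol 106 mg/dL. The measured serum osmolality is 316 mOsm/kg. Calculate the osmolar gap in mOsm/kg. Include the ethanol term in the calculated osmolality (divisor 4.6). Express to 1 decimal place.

12.4 mOsm/kg

Calculated osmolality = 2·Na + glucose + BUN/2.8 + ethanol/4.6
= 2·137 + 4.1 + 7/2.8 + 106/4.6
= 274 + 4.10 + 2.50 + 23.04
= 303.64 mOsm/kg ≈ 303.6 mOsm/kg
Osmolar gap = measured − calculated = 316 − 303.6 = 12.4 mOsm/kg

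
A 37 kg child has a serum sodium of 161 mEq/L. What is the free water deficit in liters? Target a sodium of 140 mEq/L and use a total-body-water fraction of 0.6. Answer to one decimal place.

3.3 L

TBW = 0.6 · 37 = 22.2 L
Free water deficit = TBW · (Na/140 − 1)
= 22.2 · (161/140 − 1)
= 22.2 · 0.15
= 3.33 L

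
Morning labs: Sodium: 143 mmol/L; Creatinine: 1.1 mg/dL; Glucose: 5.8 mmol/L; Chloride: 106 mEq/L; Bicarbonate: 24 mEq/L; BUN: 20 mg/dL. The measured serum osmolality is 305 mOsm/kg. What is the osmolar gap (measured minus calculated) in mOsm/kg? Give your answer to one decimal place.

Calculated osmolality = 2·Na + glucose + BUN/2.8
= 2·143 + 5.8 + 20/2.8
= 286 + 5.80 + 7.14
= 298.94 mOsm/kg ≈ 298.9 mOsm/kg
Osmolar gap = measured − calculated = 305 − 298.9 = 6.1 mOsm/kg

6.1 mOsm/kg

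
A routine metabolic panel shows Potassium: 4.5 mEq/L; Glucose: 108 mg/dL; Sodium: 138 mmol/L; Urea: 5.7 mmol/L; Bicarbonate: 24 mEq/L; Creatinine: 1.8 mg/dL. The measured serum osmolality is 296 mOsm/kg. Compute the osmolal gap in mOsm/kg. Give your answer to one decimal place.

8.3 mOsm/kg

Calculated osmolality = 2·Na + glucose/18 + urea
= 2·138 + 108/18 + 5.7
= 276 + 6 + 5.70
= 287.7 mOsm/kg ≈ 287.7 mOsm/kg
Osmolar gap = measured − calculated = 296 − 287.7 = 8.3 mOsm/kg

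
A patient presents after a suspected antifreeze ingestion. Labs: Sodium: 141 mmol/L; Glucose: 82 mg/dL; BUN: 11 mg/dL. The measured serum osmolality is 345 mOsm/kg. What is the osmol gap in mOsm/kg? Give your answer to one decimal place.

54.5 mOsm/kg

Calculated osmolality = 2·Na + glucose/18 + BUN/2.8
= 2·141 + 82/18 + 11/2.8
= 282 + 4.56 + 3.93
= 290.49 mOsm/kg ≈ 290.5 mOsm/kg
Osmolar gap = measured − calculated = 345 − 290.5 = 54.5 mOsm/kg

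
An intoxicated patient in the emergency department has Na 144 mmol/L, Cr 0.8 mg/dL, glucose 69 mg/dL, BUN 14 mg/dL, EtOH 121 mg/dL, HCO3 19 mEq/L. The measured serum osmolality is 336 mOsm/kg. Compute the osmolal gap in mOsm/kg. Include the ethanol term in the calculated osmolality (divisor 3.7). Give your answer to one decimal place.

Calculated osmolality = 2·Na + glucose/18 + BUN/2.8 + ethanol/3.7
= 2·144 + 69/18 + 14/2.8 + 121/3.7
= 288 + 3.83 + 5 + 32.70
= 329.53 mOsm/kg ≈ 329.5 mOsm/kg
Osmolar gap = measured − calculated = 336 − 329.5 = 6.5 mOsm/kg

6.5 mOsm/kg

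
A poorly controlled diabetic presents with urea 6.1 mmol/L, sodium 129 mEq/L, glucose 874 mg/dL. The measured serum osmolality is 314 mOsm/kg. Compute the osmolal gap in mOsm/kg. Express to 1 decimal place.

Calculated osmolality = 2·Na + glucose/18 + urea
= 2·129 + 874/18 + 6.1
= 258 + 48.56 + 6.10
= 312.66 mOsm/kg ≈ 312.7 mOsm/kg
Osmolar gap = measured − calculated = 314 − 312.7 = 1.3 mOsm/kg

1.3 mOsm/kg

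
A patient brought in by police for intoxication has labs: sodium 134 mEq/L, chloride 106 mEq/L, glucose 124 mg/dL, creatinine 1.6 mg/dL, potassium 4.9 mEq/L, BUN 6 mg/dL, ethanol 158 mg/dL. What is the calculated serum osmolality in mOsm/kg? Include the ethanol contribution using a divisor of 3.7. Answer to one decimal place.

319.7 mOsm/kg

Calculated osmolality = 2·Na + glucose/18 + BUN/2.8 + ethanol/3.7
= 2·134 + 124/18 + 6/2.8 + 158/3.7
= 268 + 6.89 + 2.14 + 42.70
= 319.73 mOsm/kg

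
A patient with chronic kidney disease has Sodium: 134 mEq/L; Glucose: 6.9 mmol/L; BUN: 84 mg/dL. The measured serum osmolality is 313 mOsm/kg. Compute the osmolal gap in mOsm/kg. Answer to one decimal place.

8.1 mOsm/kg

Calculated osmolality = 2·Na + glucose + BUN/2.8
= 2·134 + 6.9 + 84/2.8
= 268 + 6.90 + 30
= 304.9 mOsm/kg ≈ 304.9 mOsm/kg
Osmolar gap = measured − calculated = 313 − 304.9 = 8.1 mOsm/kg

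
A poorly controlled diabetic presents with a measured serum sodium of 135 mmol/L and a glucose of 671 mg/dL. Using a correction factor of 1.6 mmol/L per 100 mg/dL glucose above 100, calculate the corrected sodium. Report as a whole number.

144 mmol/L

Corrected Na = measured Na + 1.6 · (glucose − 100)/100
= 135 + 1.6 · (671 − 100)/100
= 135 + 9.1
= 144.1 mmol/L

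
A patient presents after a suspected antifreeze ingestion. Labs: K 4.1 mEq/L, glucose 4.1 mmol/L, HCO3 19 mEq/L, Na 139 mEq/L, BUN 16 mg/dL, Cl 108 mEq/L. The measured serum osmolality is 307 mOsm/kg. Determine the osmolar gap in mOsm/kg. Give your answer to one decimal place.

19.2 mOsm/kg

Calculated osmolality = 2·Na + glucose + BUN/2.8
= 2·139 + 4.1 + 16/2.8
= 278 + 4.10 + 5.71
= 287.81 mOsm/kg ≈ 287.8 mOsm/kg
Osmolar gap = measured − calculated = 307 − 287.8 = 19.2 mOsm/kg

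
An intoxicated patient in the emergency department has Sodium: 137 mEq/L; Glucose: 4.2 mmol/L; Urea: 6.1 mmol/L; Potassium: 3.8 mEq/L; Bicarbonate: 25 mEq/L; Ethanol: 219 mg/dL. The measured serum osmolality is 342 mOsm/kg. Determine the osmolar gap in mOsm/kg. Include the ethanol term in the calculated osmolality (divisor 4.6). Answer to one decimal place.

Calculated osmolality = 2·Na + glucose + urea + ethanol/4.6
= 2·137 + 4.2 + 6.1 + 219/4.6
= 274 + 4.20 + 6.10 + 47.61
= 331.91 mOsm/kg ≈ 331.9 mOsm/kg
Osmolar gap = measured − calculated = 342 − 331.9 = 10.1 mOsm/kg

10.1 mOsm/kg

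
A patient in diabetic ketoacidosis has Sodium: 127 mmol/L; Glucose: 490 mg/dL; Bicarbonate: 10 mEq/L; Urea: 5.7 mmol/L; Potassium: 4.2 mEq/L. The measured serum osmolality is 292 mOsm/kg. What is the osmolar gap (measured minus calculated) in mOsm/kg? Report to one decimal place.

5.1 mOsm/kg

Calculated osmolality = 2·Na + glucose/18 + urea
= 2·127 + 490/18 + 5.7
= 254 + 27.22 + 5.70
= 286.92 mOsm/kg ≈ 286.9 mOsm/kg
Osmolar gap = measured − calculated = 292 − 286.9 = 5.1 mOsm/kg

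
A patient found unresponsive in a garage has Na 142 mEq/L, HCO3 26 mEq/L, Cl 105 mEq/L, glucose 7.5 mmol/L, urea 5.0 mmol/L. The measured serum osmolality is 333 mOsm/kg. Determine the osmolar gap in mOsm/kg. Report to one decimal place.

Calculated osmolality = 2·Na + glucose + urea
= 2·142 + 7.5 + 5
= 284 + 7.50 + 5
= 296.5 mOsm/kg ≈ 296.5 mOsm/kg
Osmolar gap = measured − calculated = 333 − 296.5 = 36.5 mOsm/kg

36.5 mOsm/kg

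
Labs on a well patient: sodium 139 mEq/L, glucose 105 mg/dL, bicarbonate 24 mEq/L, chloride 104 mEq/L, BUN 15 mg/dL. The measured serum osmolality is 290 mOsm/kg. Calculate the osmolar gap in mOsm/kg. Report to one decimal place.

Calculated osmolality = 2·Na + glucose/18 + BUN/2.8
= 2·139 + 105/18 + 15/2.8
= 278 + 5.83 + 5.36
= 289.19 mOsm/kg ≈ 289.2 mOsm/kg
Osmolar gap = measured − calculated = 290 − 289.2 = 0.8 mOsm/kg

0.8 mOsm/kg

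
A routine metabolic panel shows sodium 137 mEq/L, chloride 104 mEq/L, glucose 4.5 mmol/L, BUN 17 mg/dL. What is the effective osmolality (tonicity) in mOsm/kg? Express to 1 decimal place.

278.5 mOsm/kg

Effective osmolality excludes urea (freely permeant across cell membranes):
2·Na + glucose
= 2·137 + 4.5
= 274 + 4.5
= 278.5 mOsm/kg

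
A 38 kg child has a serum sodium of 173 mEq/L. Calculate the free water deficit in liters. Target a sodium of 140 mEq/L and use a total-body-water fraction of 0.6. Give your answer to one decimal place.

5.4 L

TBW = 0.6 · 38 = 22.8 L
Free water deficit = TBW · (Na/140 − 1)
= 22.8 · (173/140 − 1)
= 22.8 · 0.2357
= 5.37 L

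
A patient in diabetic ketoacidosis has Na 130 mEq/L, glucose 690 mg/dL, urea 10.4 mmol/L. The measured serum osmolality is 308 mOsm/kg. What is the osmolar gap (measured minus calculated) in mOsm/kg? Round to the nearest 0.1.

Calculated osmolality = 2·Na + glucose/18 + urea
= 2·130 + 690/18 + 10.4
= 260 + 38.33 + 10.40
= 308.73 mOsm/kg ≈ 308.7 mOsm/kg
Osmolar gap = measured − calculated = 308 − 308.7 = -0.7 mOsm/kg

-0.7 mOsm/kg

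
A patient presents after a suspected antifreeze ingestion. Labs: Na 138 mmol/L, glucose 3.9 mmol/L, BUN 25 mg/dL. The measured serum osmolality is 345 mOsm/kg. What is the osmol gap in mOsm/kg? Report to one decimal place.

56.2 mOsm/kg

Calculated osmolality = 2·Na + glucose + BUN/2.8
= 2·138 + 3.9 + 25/2.8
= 276 + 3.90 + 8.93
= 288.83 mOsm/kg ≈ 288.8 mOsm/kg
Osmolar gap = measured − calculated = 345 − 288.8 = 56.2 mOsm/kg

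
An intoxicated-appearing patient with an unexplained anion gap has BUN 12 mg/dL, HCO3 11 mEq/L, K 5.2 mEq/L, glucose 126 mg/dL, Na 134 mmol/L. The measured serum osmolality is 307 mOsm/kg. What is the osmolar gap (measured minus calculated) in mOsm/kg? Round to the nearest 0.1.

27.7 mOsm/kg

Calculated osmolality = 2·Na + glucose/18 + BUN/2.8
= 2·134 + 126/18 + 12/2.8
= 268 + 7 + 4.29
= 279.29 mOsm/kg ≈ 279.3 mOsm/kg
Osmolar gap = measured − calculated = 307 − 279.3 = 27.7 mOsm/kg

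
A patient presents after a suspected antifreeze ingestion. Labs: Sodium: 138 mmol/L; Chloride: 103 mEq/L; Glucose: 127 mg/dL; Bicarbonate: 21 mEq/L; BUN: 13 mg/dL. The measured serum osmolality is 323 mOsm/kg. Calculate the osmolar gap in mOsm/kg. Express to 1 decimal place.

35.3 mOsm/kg

Calculated osmolality = 2·Na + glucose/18 + BUN/2.8
= 2·138 + 127/18 + 13/2.8
= 276 + 7.06 + 4.64
= 287.7 mOsm/kg ≈ 287.7 mOsm/kg
Osmolar gap = measured − calculated = 323 − 287.7 = 35.3 mOsm/kg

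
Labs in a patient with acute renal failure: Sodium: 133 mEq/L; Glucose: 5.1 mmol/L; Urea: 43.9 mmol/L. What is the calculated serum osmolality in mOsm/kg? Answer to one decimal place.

Calculated osmolality = 2·Na + glucose + urea
= 2·133 + 5.1 + 43.9
= 266 + 5.10 + 43.90
= 315 mOsm/kg

315.0 mOsm/kg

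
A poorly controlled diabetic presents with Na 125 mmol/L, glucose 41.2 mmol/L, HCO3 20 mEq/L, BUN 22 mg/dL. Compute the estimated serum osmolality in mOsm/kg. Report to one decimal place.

Calculated osmolality = 2·Na + glucose + BUN/2.8
= 2·125 + 41.2 + 22/2.8
= 250 + 41.20 + 7.86
= 299.06 mOsm/kg

299.1 mOsm/kg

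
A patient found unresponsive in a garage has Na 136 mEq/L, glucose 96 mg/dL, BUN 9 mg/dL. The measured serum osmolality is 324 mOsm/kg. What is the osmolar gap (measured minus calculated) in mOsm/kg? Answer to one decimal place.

Calculated osmolality = 2·Na + glucose/18 + BUN/2.8
= 2·136 + 96/18 + 9/2.8
= 272 + 5.33 + 3.21
= 280.54 mOsm/kg ≈ 280.5 mOsm/kg
Osmolar gap = measured − calculated = 324 − 280.5 = 43.5 mOsm/kg

43.5 mOsm/kg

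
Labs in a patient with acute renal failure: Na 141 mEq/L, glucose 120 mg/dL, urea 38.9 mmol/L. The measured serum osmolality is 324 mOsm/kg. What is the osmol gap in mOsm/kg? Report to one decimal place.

Calculated osmolality = 2·Na + glucose/18 + urea
= 2·141 + 120/18 + 38.9
= 282 + 6.67 + 38.90
= 327.57 mOsm/kg ≈ 327.6 mOsm/kg
Osmolar gap = measured − calculated = 324 − 327.6 = -3.6 mOsm/kg

-3.6 mOsm/kg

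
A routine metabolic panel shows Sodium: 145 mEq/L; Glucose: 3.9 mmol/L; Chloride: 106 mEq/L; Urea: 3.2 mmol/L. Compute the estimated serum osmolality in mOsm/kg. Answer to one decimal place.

297.1 mOsm/kg

Calculated osmolality = 2·Na + glucose + urea
= 2·145 + 3.9 + 3.2
= 290 + 3.90 + 3.20
= 297.1 mOsm/kg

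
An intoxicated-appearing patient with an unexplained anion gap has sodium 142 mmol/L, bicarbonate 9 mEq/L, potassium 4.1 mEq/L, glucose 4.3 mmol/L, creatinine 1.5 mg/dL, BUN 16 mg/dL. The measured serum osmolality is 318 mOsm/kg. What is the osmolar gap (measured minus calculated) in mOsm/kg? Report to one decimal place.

24.0 mOsm/kg

Calculated osmolality = 2·Na + glucose + BUN/2.8
= 2·142 + 4.3 + 16/2.8
= 284 + 4.30 + 5.71
= 294.01 mOsm/kg ≈ 294.0 mOsm/kg
Osmolar gap = measured − calculated = 318 − 294.0 = 24.0 mOsm/kg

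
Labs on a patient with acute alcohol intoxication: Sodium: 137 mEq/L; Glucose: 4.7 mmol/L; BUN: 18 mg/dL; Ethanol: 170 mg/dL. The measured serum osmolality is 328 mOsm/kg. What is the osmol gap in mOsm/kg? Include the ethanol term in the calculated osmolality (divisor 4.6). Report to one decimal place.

Calculated osmolality = 2·Na + glucose + BUN/2.8 + ethanol/4.6
= 2·137 + 4.7 + 18/2.8 + 170/4.6
= 274 + 4.70 + 6.43 + 36.96
= 322.09 mOsm/kg ≈ 322.1 mOsm/kg
Osmolar gap = measured − calculated = 328 − 322.1 = 5.9 mOsm/kg

5.9 mOsm/kg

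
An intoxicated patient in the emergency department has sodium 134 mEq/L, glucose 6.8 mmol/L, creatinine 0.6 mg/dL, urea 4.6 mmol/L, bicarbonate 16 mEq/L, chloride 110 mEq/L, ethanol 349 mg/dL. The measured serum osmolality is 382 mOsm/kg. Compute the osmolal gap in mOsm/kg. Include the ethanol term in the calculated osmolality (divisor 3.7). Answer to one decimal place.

8.3 mOsm/kg

Calculated osmolality = 2·Na + glucose + urea + ethanol/3.7
= 2·134 + 6.8 + 4.6 + 349/3.7
= 268 + 6.80 + 4.60 + 94.32
= 373.72 mOsm/kg ≈ 373.7 mOsm/kg
Osmolar gap = measured − calculated = 382 − 373.7 = 8.3 mOsm/kg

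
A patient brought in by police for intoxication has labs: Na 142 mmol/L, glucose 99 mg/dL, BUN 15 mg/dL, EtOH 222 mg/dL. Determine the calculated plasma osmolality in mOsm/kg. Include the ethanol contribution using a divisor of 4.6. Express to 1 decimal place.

343.1 mOsm/kg

Calculated osmolality = 2·Na + glucose/18 + BUN/2.8 + ethanol/4.6
= 2·142 + 99/18 + 15/2.8 + 222/4.6
= 284 + 5.50 + 5.36 + 48.26
= 343.12 mOsm/kg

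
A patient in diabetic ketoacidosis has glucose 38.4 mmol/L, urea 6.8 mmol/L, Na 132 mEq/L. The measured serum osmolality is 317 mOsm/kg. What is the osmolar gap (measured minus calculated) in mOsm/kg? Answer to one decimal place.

Calculated osmolality = 2·Na + glucose + urea
= 2·132 + 38.4 + 6.8
= 264 + 38.40 + 6.80
= 309.2 mOsm/kg ≈ 309.2 mOsm/kg
Osmolar gap = measured − calculated = 317 − 309.2 = 7.8 mOsm/kg

7.8 mOsm/kg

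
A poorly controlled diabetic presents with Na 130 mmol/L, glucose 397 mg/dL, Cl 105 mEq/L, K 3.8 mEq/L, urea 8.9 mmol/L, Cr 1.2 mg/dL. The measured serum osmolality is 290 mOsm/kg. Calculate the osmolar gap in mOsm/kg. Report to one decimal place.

-1.0 mOsm/kg

Calculated osmolality = 2·Na + glucose/18 + urea
= 2·130 + 397/18 + 8.9
= 260 + 22.06 + 8.90
= 290.96 mOsm/kg ≈ 291.0 mOsm/kg
Osmolar gap = measured − calculated = 290 − 291.0 = -1.0 mOsm/kg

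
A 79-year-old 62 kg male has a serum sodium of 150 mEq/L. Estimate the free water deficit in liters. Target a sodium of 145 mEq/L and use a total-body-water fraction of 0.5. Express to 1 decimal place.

1.1 L

TBW = 0.5 · 62 = 31 L
Free water deficit = TBW · (Na/145 − 1)
= 31 · (150/145 − 1)
= 31 · 0.0345
= 1.07 L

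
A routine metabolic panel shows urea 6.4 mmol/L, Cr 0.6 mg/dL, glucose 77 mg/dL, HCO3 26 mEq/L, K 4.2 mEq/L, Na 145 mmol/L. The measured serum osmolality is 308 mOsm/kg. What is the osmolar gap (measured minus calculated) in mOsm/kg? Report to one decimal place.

Calculated osmolality = 2·Na + glucose/18 + urea
= 2·145 + 77/18 + 6.4
= 290 + 4.28 + 6.40
= 300.68 mOsm/kg ≈ 300.7 mOsm/kg
Osmolar gap = measured − calculated = 308 − 300.7 = 7.3 mOsm/kg

7.3 mOsm/kg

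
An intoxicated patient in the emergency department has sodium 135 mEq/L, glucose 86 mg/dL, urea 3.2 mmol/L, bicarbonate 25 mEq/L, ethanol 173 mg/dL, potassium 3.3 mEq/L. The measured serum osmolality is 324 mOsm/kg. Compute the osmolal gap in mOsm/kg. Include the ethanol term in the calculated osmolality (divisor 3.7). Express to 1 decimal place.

-0.7 mOsm/kg

Calculated osmolality = 2·Na + glucose/18 + urea + ethanol/3.7
= 2·135 + 86/18 + 3.2 + 173/3.7
= 270 + 4.78 + 3.20 + 46.76
= 324.74 mOsm/kg ≈ 324.7 mOsm/kg
Osmolar gap = measured − calculated = 324 − 324.7 = -0.7 mOsm/kg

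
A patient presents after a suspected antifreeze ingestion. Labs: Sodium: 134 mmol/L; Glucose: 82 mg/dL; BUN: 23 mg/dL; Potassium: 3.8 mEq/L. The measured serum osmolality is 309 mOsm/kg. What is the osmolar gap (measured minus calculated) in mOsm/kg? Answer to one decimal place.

28.2 mOsm/kg

Calculated osmolality = 2·Na + glucose/18 + BUN/2.8
= 2·134 + 82/18 + 23/2.8
= 268 + 4.56 + 8.21
= 280.77 mOsm/kg ≈ 280.8 mOsm/kg
Osmolar gap = measured − calculated = 309 − 280.8 = 28.2 mOsm/kg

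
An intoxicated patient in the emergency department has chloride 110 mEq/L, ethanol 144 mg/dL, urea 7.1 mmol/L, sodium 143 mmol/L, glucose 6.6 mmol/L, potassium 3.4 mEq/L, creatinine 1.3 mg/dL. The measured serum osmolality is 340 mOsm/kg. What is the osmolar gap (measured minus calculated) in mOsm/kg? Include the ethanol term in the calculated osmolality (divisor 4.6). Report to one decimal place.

Calculated osmolality = 2·Na + glucose + urea + ethanol/4.6
= 2·143 + 6.6 + 7.1 + 144/4.6
= 286 + 6.60 + 7.10 + 31.30
= 331 mOsm/kg ≈ 331.0 mOsm/kg
Osmolar gap = measured − calculated = 340 − 331.0 = 9.0 mOsm/kg

9.0 mOsm/kg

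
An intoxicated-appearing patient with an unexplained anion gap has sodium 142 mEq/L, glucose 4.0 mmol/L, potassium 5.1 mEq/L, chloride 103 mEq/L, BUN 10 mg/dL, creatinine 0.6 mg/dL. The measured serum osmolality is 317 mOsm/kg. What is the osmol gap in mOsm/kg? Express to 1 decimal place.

Calculated osmolality = 2·Na + glucose + BUN/2.8
= 2·142 + 4 + 10/2.8
= 284 + 4 + 3.57
= 291.57 mOsm/kg ≈ 291.6 mOsm/kg
Osmolar gap = measured − calculated = 317 − 291.6 = 25.4 mOsm/kg

25.4 mOsm/kg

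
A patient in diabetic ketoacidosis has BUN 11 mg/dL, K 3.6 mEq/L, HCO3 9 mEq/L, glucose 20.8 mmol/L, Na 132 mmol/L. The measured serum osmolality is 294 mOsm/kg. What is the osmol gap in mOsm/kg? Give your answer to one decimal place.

5.3 mOsm/kg

Calculated osmolality = 2·Na + glucose + BUN/2.8
= 2·132 + 20.8 + 11/2.8
= 264 + 20.80 + 3.93
= 288.73 mOsm/kg ≈ 288.7 mOsm/kg
Osmolar gap = measured − calculated = 294 − 288.7 = 5.3 mOsm/kg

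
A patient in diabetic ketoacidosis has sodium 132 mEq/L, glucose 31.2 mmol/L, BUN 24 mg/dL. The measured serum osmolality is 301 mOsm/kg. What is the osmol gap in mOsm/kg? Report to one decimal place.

-2.8 mOsm/kg

Calculated osmolality = 2·Na + glucose + BUN/2.8
= 2·132 + 31.2 + 24/2.8
= 264 + 31.20 + 8.57
= 303.77 mOsm/kg ≈ 303.8 mOsm/kg
Osmolar gap = measured − calculated = 301 − 303.8 = -2.8 mOsm/kg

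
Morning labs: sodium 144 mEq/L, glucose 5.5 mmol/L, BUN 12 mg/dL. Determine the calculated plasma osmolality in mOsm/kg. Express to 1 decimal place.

297.8 mOsm/kg

Calculated osmolality = 2·Na + glucose + BUN/2.8
= 2·144 + 5.5 + 12/2.8
= 288 + 5.50 + 4.29
= 297.79 mOsm/kg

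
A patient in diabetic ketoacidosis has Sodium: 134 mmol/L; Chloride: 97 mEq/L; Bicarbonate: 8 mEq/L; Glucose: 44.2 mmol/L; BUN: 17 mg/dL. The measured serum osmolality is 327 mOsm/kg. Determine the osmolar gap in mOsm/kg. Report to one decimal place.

8.7 mOsm/kg

Calculated osmolality = 2·Na + glucose + BUN/2.8
= 2·134 + 44.2 + 17/2.8
= 268 + 44.20 + 6.07
= 318.27 mOsm/kg ≈ 318.3 mOsm/kg
Osmolar gap = measured − calculated = 327 − 318.3 = 8.7 mOsm/kg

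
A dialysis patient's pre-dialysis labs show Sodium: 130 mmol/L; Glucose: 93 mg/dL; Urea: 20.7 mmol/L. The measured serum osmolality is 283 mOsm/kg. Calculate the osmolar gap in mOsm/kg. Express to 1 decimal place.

-2.9 mOsm/kg

Calculated osmolality = 2·Na + glucose/18 + urea
= 2·130 + 93/18 + 20.7
= 260 + 5.17 + 20.70
= 285.87 mOsm/kg ≈ 285.9 mOsm/kg
Osmolar gap = measured − calculated = 283 − 285.9 = -2.9 mOsm/kg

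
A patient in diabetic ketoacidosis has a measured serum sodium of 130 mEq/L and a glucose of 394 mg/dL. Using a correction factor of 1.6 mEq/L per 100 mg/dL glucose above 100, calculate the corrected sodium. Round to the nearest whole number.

Corrected Na = measured Na + 1.6 · (glucose − 100)/100
= 130 + 1.6 · (394 − 100)/100
= 130 + 4.7
= 134.7 mEq/L

135 mEq/L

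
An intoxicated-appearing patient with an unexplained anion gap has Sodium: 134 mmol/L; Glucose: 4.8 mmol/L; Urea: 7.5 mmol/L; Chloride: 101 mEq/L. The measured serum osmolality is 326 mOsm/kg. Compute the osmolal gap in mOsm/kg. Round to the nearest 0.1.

45.7 mOsm/kg

Calculated osmolality = 2·Na + glucose + urea
= 2·134 + 4.8 + 7.5
= 268 + 4.80 + 7.50
= 280.3 mOsm/kg ≈ 280.3 mOsm/kg
Osmolar gap = measured − calculated = 326 − 280.3 = 45.7 mOsm/kg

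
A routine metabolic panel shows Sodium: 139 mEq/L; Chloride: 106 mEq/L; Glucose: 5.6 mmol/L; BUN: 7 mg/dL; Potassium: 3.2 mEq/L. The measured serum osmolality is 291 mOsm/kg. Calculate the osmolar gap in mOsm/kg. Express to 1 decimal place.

Calculated osmolality = 2·Na + glucose + BUN/2.8
= 2·139 + 5.6 + 7/2.8
= 278 + 5.60 + 2.50
= 286.1 mOsm/kg ≈ 286.1 mOsm/kg
Osmolar gap = measured − calculated = 291 − 286.1 = 4.9 mOsm/kg

4.9 mOsm/kg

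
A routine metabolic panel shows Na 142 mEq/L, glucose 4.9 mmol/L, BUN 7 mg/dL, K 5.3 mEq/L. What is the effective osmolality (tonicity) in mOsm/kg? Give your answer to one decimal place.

Effective osmolality excludes urea (freely permeant across cell membranes):
2·Na + glucose
= 2·142 + 4.9
= 284 + 4.9
= 288.9 mOsm/kg

288.9 mOsm/kg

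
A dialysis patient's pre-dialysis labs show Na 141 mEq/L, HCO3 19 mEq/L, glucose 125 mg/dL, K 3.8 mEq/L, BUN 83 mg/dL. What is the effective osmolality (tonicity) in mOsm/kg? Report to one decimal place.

288.9 mOsm/kg

Effective osmolality excludes urea (freely permeant across cell membranes):
2·Na + glucose/18
= 2·141 + 125/18
= 282 + 6.94
= 288.94 mOsm/kg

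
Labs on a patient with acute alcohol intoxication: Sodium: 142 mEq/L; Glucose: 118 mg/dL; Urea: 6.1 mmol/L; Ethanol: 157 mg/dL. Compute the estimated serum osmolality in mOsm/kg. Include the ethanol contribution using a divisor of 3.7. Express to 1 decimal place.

Calculated osmolality = 2·Na + glucose/18 + urea + ethanol/3.7
= 2·142 + 118/18 + 6.1 + 157/3.7
= 284 + 6.56 + 6.10 + 42.43
= 339.09 mOsm/kg

339.1 mOsm/kg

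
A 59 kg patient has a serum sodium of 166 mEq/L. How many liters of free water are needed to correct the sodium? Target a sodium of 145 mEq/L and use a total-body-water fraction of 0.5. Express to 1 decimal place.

4.3 L

TBW = 0.5 · 59 = 29.5 L
Free water deficit = TBW · (Na/145 − 1)
= 29.5 · (166/145 − 1)
= 29.5 · 0.1448
= 4.27 L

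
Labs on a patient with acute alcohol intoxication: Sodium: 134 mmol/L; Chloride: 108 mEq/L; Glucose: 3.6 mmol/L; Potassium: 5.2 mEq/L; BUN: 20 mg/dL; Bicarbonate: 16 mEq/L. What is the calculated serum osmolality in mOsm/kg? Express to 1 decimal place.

278.7 mOsm/kg

Calculated osmolality = 2·Na + glucose + BUN/2.8
= 2·134 + 3.6 + 20/2.8
= 268 + 3.60 + 7.14
= 278.74 mOsm/kg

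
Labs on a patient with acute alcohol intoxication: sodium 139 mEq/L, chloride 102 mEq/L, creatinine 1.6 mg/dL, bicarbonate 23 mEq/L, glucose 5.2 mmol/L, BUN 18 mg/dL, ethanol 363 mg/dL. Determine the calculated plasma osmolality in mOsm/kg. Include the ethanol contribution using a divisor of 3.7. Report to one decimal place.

Calculated osmolality = 2·Na + glucose + BUN/2.8 + ethanol/3.7
= 2·139 + 5.2 + 18/2.8 + 363/3.7
= 278 + 5.20 + 6.43 + 98.11
= 387.74 mOsm/kg

387.7 mOsm/kg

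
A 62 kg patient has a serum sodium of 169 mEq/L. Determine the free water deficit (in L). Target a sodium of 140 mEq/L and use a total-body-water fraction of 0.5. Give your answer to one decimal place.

6.4 L

TBW = 0.5 · 62 = 31 L
Free water deficit = TBW · (Na/140 − 1)
= 31 · (169/140 − 1)
= 31 · 0.2071
= 6.42 L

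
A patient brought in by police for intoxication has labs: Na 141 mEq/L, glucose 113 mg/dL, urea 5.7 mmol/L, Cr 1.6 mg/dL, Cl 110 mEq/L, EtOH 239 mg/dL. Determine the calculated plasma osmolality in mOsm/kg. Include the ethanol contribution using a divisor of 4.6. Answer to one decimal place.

Calculated osmolality = 2·Na + glucose/18 + urea + ethanol/4.6
= 2·141 + 113/18 + 5.7 + 239/4.6
= 282 + 6.28 + 5.70 + 51.96
= 345.94 mOsm/kg

345.9 mOsm/kg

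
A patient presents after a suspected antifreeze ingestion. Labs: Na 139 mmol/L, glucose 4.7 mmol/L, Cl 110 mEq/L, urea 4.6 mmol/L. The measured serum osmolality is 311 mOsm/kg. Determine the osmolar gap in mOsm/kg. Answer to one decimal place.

Calculated osmolality = 2·Na + glucose + urea
= 2·139 + 4.7 + 4.6
= 278 + 4.70 + 4.60
= 287.3 mOsm/kg ≈ 287.3 mOsm/kg
Osmolar gap = measured − calculated = 311 − 287.3 = 23.7 mOsm/kg

23.7 mOsm/kg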